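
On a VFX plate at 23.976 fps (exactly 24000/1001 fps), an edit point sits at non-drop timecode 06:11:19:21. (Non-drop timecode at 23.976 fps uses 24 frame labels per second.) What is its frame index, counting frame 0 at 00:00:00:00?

Total seconds to the label: (6 × 3600 + 11 × 60 + 19) = 22279.
Frame index = 22279 × 24 + 21 = 534717.

534717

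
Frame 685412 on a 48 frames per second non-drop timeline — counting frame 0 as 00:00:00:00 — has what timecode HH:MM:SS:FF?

03:57:59:20

685412 ÷ 48 = 14279 full seconds, remainder 20 frames.
14279 s = 3 h 57 min 59 s.
Timecode: 03:57:59:20.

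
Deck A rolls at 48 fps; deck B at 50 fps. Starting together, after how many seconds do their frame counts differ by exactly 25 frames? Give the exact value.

The gap grows by |50 − 48| = 2 frames per second.
Time for a 25-frame gap: 25 ÷ (2) = 12.5 s.

12.5 seconds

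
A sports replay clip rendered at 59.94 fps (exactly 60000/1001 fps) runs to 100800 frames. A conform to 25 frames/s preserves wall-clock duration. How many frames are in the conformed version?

Target frames = source frames × (target rate / source rate) = 100800 × (25)/(60000/1001) = 100800 × 1001/2400 = 42042.

42042 frames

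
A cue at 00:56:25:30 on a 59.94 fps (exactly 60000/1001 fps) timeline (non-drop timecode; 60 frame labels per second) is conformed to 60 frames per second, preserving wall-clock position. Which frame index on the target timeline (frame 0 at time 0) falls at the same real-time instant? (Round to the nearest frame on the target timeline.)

Source frame index: (0×3600 + 56×60 + 25) × 60 + 30 = 203130.
Real time: 203130 / (60000/1001) = 6777771/2000 s.
Target frame: (6777771/2000) × (60) = 20333313/100 ≈ 203333.130 → 203333.

frame 203333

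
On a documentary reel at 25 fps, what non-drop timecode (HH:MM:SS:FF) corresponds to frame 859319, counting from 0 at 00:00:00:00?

09:32:52:19

859319 ÷ 25 = 34372 full seconds, remainder 19 frames.
34372 s = 9 h 32 min 52 s.
Timecode: 09:32:52:19.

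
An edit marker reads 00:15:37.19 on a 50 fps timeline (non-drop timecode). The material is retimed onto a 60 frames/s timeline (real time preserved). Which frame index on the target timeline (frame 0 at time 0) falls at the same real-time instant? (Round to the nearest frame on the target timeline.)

Source frame index: (0×3600 + 15×60 + 37) × 50 + 19 = 46869.
Real time: 46869 / (50) = 46869/50 s.
Target frame: (46869/50) × (60) = 281214/5 ≈ 56242.800 → 56243.

frame 56243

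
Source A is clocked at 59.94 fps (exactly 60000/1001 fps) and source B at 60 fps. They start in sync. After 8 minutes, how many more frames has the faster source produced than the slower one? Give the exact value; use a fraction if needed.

8 min = 480 s.
A emits 60000/1001 × 480 = 28800000/1001 frames; B emits 60 × 480 = 28800.
Difference = 28800/1001 frames (≈ 28.7712); B is ahead of A.

28800/1001 frames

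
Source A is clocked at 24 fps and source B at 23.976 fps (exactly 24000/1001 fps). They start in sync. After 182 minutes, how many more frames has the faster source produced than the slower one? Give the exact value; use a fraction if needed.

182 min = 10920 s.
A emits 24 × 10920 = 262080 frames; B emits 24000/1001 × 10920 = 2880000/11.
Difference = 2880/11 frames (≈ 261.8182); B is behind A.

2880/11 frames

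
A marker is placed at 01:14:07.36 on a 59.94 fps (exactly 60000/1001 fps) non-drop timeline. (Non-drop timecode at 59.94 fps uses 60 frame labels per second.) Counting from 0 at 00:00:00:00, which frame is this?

266856

Total seconds to the label: (1 × 3600 + 14 × 60 + 7) = 4447.
Frame index = 4447 × 60 + 36 = 266856.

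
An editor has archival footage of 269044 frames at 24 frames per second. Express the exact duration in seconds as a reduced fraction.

Running time = 269044 ÷ (24) = 269044 × 1/24 = 67261/6 s.

67261/6 seconds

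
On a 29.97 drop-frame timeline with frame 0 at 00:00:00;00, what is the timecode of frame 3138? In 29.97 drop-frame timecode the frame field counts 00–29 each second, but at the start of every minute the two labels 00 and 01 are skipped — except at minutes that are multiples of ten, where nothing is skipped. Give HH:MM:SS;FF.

00:01:44;20

Ten DF minutes hold 17982 frames, so frame 3138 lies in block 0 (frames 0–17981) with 3138 frames into that block.
The block's first minute is 1800 frames and the rest 1798 each; 3138 frames reaches minute 1, so 0 × 18 + 1 × 2 = 2 labels have been skipped so far.
Adding those back, label number 3138 + 2 = 3140 at 30 labels/s is 104 s + 20 f = 0 h 1 min 44 s frame 20, i.e. 00:01:44;20.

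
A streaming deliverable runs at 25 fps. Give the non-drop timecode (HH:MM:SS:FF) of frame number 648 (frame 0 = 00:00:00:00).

00:00:25:23

648 ÷ 25 = 25 full seconds, remainder 23 frames.
25 s = 0 h 0 min 25 s.
Timecode: 00:00:25:23.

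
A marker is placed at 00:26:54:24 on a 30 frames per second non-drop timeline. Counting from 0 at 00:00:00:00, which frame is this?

frame 48444

Total seconds to the label: (0 × 3600 + 26 × 60 + 54) = 1614.
Frame index = 1614 × 30 + 24 = 48444.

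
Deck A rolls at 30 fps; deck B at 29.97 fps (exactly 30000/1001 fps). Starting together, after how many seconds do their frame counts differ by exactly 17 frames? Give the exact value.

17017/30 seconds

The gap grows by |30000/1001 − 30| = 30/1001 frames per second.
Time for a 17-frame gap: 17 ÷ (30/1001) = 17017/30 s.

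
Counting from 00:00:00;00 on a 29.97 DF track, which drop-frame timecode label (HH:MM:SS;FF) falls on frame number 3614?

Ten DF minutes hold 17982 frames, so frame 3614 lies in block 0 (frames 0–17981) with 3614 frames into that block.
The block's first minute is 1800 frames and the rest 1798 each; 3614 frames reaches minute 2, so 0 × 18 + 2 × 2 = 4 labels have been skipped so far.
Adding those back, label number 3614 + 4 = 3618 at 30 labels/s is 120 s + 18 f = 0 h 2 min 0 s frame 18, i.e. 00:02:00;18.

00:02:00;18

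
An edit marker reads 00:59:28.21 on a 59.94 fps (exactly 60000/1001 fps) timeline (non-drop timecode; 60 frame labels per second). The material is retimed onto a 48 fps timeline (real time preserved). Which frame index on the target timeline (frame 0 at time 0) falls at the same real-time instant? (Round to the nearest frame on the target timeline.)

Source frame index: (0×3600 + 59×60 + 28) × 60 + 21 = 214101.
Real time: 214101 / (60000/1001) = 71438367/20000 s.
Target frame: (71438367/20000) × (48) = 214315101/1250 ≈ 171452.081 → 171452.

frame 171452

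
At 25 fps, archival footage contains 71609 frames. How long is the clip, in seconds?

2864.36 seconds

Running time = 71609 / (25) = 2864.36 s.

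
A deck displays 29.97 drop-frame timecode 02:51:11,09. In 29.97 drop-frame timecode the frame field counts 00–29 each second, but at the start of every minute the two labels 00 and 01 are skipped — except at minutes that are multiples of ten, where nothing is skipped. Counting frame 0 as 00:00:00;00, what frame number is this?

307831

Complete 10-minute blocks: 17, each 17982 frames → 305694.
Remaining 1 whole minute in the current block: 1800 + 0 × 1798 = 1800 frames.
Within the current minute: 11 × 30 + 9 − 2 = 337 (labels ;00/;01 skipped at this minute). Total = 305694 + 1800 + 337 = 307831.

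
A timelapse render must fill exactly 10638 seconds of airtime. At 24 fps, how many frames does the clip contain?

255312 frames

Frames = 10638 × 24 = 255312.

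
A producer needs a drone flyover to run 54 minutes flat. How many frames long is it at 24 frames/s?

77760 frames

54 min = 3240 s.
Frames = 3240 × 24 = 77760.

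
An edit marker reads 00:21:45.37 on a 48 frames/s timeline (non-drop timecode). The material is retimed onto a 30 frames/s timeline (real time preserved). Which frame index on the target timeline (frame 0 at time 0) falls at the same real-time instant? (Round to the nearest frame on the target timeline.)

Source frame index: (0×3600 + 21×60 + 45) × 48 + 37 = 62677.
Real time: 62677 / (48) = 62677/48 s.
Target frame: (62677/48) × (30) = 313385/8 ≈ 39173.125 → 39173.

frame 39173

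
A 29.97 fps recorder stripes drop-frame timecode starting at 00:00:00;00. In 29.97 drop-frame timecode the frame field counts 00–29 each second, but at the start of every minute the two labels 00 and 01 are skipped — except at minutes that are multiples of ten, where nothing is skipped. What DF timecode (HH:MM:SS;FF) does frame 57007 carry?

00:31:42;03

Ten DF minutes hold 17982 frames, so frame 57007 lies in block 3 (frames 53946–71927) with 3061 frames into that block.
The block's first minute is 1800 frames and the rest 1798 each; 3061 frames reaches minute 1, so 3 × 18 + 1 × 2 = 56 labels have been skipped so far.
Adding those back, label number 57007 + 56 = 57063 at 30 labels/s is 1902 s + 3 f = 0 h 31 min 42 s frame 3, i.e. 00:31:42;03.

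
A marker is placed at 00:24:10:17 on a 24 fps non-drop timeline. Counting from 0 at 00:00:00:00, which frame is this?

Total seconds to the label: (0 × 3600 + 24 × 60 + 10) = 1450.
Frame index = 1450 × 24 + 17 = 34817.

frame 34817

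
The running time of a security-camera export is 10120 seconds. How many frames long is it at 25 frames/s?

Frames = 10120 × 25 = 253000.

253000 frames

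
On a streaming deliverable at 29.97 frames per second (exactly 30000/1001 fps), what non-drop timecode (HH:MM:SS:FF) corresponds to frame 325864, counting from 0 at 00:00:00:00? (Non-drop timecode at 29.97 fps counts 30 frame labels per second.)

03:01:02:04

325864 ÷ 30 = 10862 full seconds, remainder 4 frames.
10862 s = 3 h 1 min 2 s.
Timecode: 03:01:02:04.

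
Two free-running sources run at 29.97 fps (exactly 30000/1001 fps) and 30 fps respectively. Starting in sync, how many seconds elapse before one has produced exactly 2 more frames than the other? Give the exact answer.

The gap grows by |30 − 30000/1001| = 30/1001 frames per second.
Time for a 2-frame gap: 2 ÷ (30/1001) = 1001/15 s.

1001/15 seconds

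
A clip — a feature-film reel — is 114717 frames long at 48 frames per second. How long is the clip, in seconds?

2389.9375 seconds

Running time = 114717 / (48) = 2389.9375 s.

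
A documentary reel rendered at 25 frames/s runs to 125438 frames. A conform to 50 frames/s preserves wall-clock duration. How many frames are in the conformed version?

250876 frames

Frames at target rate = 125438 × (50) / (25) = 250876.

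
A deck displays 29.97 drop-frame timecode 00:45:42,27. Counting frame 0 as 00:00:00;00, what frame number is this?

Complete 10-minute blocks: 4, each 17982 frames → 71928.
Remaining 5 whole minutes in the current block: 1800 + 4 × 1798 = 8992 frames.
Within the current minute: 42 × 30 + 27 − 2 = 1285 (labels ;00/;01 skipped at this minute). Total = 71928 + 8992 + 1285 = 82205.

82205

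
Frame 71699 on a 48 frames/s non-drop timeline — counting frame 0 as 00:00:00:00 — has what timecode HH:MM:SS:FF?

00:24:53:35

71699 ÷ 48 = 1493 full seconds, remainder 35 frames.
1493 s = 0 h 24 min 53 s.
Timecode: 00:24:53:35.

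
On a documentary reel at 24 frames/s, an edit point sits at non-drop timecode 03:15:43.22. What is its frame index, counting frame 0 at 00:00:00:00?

Total seconds to the label: (3 × 3600 + 15 × 60 + 43) = 11743.
Frame index = 11743 × 24 + 22 = 281854.

281854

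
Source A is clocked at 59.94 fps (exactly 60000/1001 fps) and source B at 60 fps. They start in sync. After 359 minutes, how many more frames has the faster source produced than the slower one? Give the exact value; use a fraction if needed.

1292400/1001 frames

359 min = 21540 s.
A emits 60000/1001 × 21540 = 1292400000/1001 frames; B emits 60 × 21540 = 1292400.
Difference = 1292400/1001 frames (≈ 1291.1089); B is ahead of A.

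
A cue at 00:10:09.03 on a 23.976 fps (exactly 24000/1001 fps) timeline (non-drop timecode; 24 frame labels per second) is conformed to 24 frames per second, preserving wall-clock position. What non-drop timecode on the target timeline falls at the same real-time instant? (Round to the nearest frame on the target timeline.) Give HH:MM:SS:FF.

Source frame index: (0×3600 + 10×60 + 9) × 24 + 3 = 14619.
Real time: 14619 / (24000/1001) = 4877873/8000 s.
Target frame: (4877873/8000) × (24) = 14633619/1000 ≈ 14633.619 → 14634.
At 24 labels/s: frame 14634 → 00:10:09:18.

00:10:09:18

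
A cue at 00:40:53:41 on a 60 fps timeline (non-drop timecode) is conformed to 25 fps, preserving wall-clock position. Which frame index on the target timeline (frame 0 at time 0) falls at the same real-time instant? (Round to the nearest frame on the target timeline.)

Source frame index: (0×3600 + 40×60 + 53) × 60 + 41 = 147221.
Real time: 147221 / (60) = 147221/60 s.
Target frame: (147221/60) × (25) = 736105/12 ≈ 61342.083 → 61342.

frame 61342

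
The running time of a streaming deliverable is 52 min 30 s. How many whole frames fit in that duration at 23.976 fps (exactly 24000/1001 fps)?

52 min 30 s = 3150 s.
Frames = 3150 × 24000/1001 = 10800000/143 ≈ 75524.4755.
Complete frames: 75524.

75524 frames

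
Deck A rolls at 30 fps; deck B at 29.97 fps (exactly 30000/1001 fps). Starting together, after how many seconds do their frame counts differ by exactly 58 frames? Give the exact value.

29029/15 seconds

The gap grows by |30000/1001 − 30| = 30/1001 frames per second.
Time for a 58-frame gap: 58 ÷ (30/1001) = 29029/15 s.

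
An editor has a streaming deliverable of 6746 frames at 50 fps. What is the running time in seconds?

134.92 seconds

Running time = 6746 / (50) = 134.92 s.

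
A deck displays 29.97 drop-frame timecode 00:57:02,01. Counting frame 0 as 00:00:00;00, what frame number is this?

102557

As if non-drop at 30 labels/s: (0 × 3600 + 57 × 60 + 2) × 30 + 1 = 102661.
Minute boundaries passed: 57; those not divisible by 10: 57 − 5 = 52; dropped labels = 2 × 52 = 104.
Actual frame index = 102661 − 104 = 102557.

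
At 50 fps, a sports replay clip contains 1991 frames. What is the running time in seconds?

39.82 seconds

Running time = 1991 / (50) = 39.82 s.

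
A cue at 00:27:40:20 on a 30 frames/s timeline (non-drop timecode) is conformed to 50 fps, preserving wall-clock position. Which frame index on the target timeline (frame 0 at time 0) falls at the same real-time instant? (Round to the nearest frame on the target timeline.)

frame 83033

Source frame index: (0×3600 + 27×60 + 40) × 30 + 20 = 49820.
Real time: 49820 / (30) = 4982/3 s.
Target frame: (4982/3) × (50) = 249100/3 ≈ 83033.333 → 83033.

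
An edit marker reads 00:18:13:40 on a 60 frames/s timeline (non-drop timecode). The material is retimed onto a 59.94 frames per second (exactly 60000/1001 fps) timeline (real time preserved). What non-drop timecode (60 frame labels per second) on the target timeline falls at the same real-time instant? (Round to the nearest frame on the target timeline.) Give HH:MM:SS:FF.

00:18:12:34

Source frame index: (0×3600 + 18×60 + 13) × 60 + 40 = 65620.
Real time: 65620 / (60) = 3281/3 s.
Target frame: (3281/3) × (60000/1001) = 65620000/1001 ≈ 65554.446 → 65554.
At 60 labels/s: frame 65554 → 00:18:12:34.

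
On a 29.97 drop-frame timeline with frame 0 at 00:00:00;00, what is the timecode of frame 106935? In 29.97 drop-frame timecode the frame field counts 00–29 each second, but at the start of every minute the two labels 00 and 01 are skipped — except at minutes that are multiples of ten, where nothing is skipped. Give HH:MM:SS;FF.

00:59:28;03

Ten DF minutes hold 17982 frames, so frame 106935 lies in block 5 (frames 89910–107891) with 17025 frames into that block.
The block's first minute is 1800 frames and the rest 1798 each; 17025 frames reaches minute 9, so 5 × 18 + 9 × 2 = 108 labels have been skipped so far.
Adding those back, label number 106935 + 108 = 107043 at 30 labels/s is 3568 s + 3 f = 0 h 59 min 28 s frame 3, i.e. 00:59:28;03.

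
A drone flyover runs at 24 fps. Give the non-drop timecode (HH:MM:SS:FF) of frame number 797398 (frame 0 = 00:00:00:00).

09:13:44:22

797398 ÷ 24 = 33224 full seconds, remainder 22 frames.
33224 s = 9 h 13 min 44 s.
Timecode: 09:13:44:22.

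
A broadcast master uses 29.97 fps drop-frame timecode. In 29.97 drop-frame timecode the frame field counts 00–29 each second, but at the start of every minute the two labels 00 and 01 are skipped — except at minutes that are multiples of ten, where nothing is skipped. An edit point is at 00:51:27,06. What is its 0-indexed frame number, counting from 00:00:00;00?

Complete 10-minute blocks: 5, each 17982 frames → 89910.
Remaining 1 whole minute in the current block: 1800 + 0 × 1798 = 1800 frames.
Within the current minute: 27 × 30 + 6 − 2 = 814 (labels ;00/;01 skipped at this minute). Total = 89910 + 1800 + 814 = 92524.

92524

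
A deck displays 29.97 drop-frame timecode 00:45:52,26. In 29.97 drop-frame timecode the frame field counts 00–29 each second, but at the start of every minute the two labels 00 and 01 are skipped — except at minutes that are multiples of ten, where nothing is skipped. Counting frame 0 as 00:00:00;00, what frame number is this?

82504

Complete 10-minute blocks: 4, each 17982 frames → 71928.
Remaining 5 whole minutes in the current block: 1800 + 4 × 1798 = 8992 frames.
Within the current minute: 52 × 30 + 26 − 2 = 1584 (labels ;00/;01 skipped at this minute). Total = 71928 + 8992 + 1584 = 82504.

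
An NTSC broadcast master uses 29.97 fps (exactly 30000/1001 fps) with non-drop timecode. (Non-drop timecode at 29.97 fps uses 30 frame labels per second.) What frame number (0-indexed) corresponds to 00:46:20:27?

Total seconds to the label: (0 × 3600 + 46 × 60 + 20) = 2780.
Frame index = 2780 × 30 + 27 = 83427.

83427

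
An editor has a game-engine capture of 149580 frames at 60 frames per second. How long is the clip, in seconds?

2493 seconds

Running time = 149580 / (60) = 2493 s.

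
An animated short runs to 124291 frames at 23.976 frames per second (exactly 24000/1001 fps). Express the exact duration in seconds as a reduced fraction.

124415291/24000 seconds

Running time = 124291 ÷ (24000/1001) = 124291 × 1001/24000 = 124415291/24000 s.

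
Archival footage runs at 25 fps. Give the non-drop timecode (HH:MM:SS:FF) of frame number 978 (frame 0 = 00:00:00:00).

00:00:39:03

978 ÷ 25 = 39 full seconds, remainder 3 frames.
39 s = 0 h 0 min 39 s.
Timecode: 00:00:39:03.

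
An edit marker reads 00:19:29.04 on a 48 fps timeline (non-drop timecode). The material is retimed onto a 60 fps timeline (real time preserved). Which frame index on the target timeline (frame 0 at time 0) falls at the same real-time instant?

Source frame index: (0×3600 + 19×60 + 29) × 48 + 4 = 56116.
Real time: 56116 / (48) = 14029/12 s.
Target frame: (14029/12) × (60) = 70145.

frame 70145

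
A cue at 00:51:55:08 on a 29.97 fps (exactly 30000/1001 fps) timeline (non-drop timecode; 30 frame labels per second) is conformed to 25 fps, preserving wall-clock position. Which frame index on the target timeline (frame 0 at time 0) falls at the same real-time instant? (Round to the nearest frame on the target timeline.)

frame 77960

Source frame index: (0×3600 + 51×60 + 55) × 30 + 8 = 93458.
Real time: 93458 / (30000/1001) = 46775729/15000 s.
Target frame: (46775729/15000) × (25) = 46775729/600 ≈ 77959.548 → 77960.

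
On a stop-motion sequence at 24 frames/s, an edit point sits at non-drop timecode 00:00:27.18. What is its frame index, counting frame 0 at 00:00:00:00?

Total seconds to the label: (0 × 3600 + 0 × 60 + 27) = 27.
Frame index = 27 × 24 + 18 = 666.

frame 666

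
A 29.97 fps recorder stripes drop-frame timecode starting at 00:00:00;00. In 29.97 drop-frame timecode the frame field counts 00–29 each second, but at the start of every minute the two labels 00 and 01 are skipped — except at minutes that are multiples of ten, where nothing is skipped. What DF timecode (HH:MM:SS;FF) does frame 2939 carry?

00:01:38;01

Ten DF minutes hold 17982 frames, so frame 2939 lies in block 0 (frames 0–17981) with 2939 frames into that block.
The block's first minute is 1800 frames and the rest 1798 each; 2939 frames reaches minute 1, so 0 × 18 + 1 × 2 = 2 labels have been skipped so far.
Adding those back, label number 2939 + 2 = 2941 at 30 labels/s is 98 s + 1 f = 0 h 1 min 38 s frame 1, i.e. 00:01:38;01.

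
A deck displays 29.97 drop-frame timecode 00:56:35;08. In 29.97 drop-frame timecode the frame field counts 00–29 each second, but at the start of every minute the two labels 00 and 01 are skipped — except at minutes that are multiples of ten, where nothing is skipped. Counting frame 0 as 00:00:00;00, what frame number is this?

101756

Complete 10-minute blocks: 5, each 17982 frames → 89910.
Remaining 6 whole minutes in the current block: 1800 + 5 × 1798 = 10790 frames.
Within the current minute: 35 × 30 + 8 − 2 = 1056 (labels ;00/;01 skipped at this minute). Total = 89910 + 10790 + 1056 = 101756.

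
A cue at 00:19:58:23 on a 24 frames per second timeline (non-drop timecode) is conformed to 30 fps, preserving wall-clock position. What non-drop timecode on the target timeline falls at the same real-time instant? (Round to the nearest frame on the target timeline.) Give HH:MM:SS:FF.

00:19:58:29

Source frame index: (0×3600 + 19×60 + 58) × 24 + 23 = 28775.
Real time: 28775 / (24) = 28775/24 s.
Target frame: (28775/24) × (30) = 143875/4 ≈ 35968.750 → 35969.
At 30 labels/s: frame 35969 → 00:19:58:29.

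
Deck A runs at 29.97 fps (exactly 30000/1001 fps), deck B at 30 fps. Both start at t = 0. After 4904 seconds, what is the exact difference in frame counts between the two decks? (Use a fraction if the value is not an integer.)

A emits 30000/1001 × 4904 = 147120000/1001 frames; B emits 30 × 4904 = 147120.
Difference = 147120/1001 frames (≈ 146.9730); B is ahead of A.

147120/1001 frames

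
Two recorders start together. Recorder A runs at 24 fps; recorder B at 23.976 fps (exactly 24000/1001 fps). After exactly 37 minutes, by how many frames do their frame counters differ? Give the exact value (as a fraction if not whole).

53280/1001 frames

37 min = 2220 s.
A emits 24 × 2220 = 53280 frames; B emits 24000/1001 × 2220 = 53280000/1001.
Difference = 53280/1001 frames (≈ 53.2268); B is behind A.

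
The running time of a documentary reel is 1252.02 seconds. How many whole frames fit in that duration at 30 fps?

Frames = 1252.02 × 30 = 187803/5 ≈ 37560.6000.
Complete frames: 37560.

37560 frames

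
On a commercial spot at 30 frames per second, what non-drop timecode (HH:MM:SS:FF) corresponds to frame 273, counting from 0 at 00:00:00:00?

00:00:09:03

273 ÷ 30 = 9 full seconds, remainder 3 frames.
9 s = 0 h 0 min 9 s.
Timecode: 00:00:09:03.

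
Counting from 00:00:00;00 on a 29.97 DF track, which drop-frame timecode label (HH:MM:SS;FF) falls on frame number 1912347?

17:43:28;21

Ten DF minutes hold 17982 frames, so frame 1912347 lies in block 106 (frames 1906092–1924073) with 6255 frames into that block.
The block's first minute is 1800 frames and the rest 1798 each; 6255 frames reaches minute 3, so 106 × 18 + 3 × 2 = 1914 labels have been skipped so far.
Adding those back, label number 1912347 + 1914 = 1914261 at 30 labels/s is 63808 s + 21 f = 17 h 43 min 28 s frame 21, i.e. 17:43:28;21.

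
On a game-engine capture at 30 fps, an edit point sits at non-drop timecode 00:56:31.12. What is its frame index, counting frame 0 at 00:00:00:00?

Total seconds to the label: (0 × 3600 + 56 × 60 + 31) = 3391.
Frame index = 3391 × 30 + 12 = 101742.

frame 101742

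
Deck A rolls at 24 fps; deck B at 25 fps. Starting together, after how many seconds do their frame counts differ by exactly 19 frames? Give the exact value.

19 seconds

The gap grows by |25 − 24| = 1 frame per second.
Time for a 19-frame gap: 19 ÷ (1) = 19 s.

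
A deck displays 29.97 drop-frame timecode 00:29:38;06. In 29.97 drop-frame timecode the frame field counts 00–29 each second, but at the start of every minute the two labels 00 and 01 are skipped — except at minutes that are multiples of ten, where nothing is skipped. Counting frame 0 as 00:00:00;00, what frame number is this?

53292

As if non-drop at 30 labels/s: (0 × 3600 + 29 × 60 + 38) × 30 + 6 = 53346.
Minute boundaries passed: 29; those not divisible by 10: 29 − 2 = 27; dropped labels = 2 × 27 = 54.
Actual frame index = 53346 − 54 = 53292.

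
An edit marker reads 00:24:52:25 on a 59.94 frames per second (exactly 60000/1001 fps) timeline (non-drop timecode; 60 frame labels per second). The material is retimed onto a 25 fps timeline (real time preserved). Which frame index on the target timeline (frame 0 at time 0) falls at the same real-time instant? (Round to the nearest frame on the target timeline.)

Source frame index: (0×3600 + 24×60 + 52) × 60 + 25 = 89545.
Real time: 89545 / (60000/1001) = 17926909/12000 s.
Target frame: (17926909/12000) × (25) = 17926909/480 ≈ 37347.727 → 37348.

frame 37348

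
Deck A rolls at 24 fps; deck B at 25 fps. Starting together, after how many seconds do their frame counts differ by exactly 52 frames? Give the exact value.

The gap grows by |25 − 24| = 1 frame per second.
Time for a 52-frame gap: 52 ÷ (1) = 52 s.

52 seconds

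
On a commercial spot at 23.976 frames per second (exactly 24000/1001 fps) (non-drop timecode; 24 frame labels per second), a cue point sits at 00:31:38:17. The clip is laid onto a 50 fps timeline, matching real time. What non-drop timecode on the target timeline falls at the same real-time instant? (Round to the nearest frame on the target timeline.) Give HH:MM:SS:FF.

00:31:40:30

Source frame index: (0×3600 + 31×60 + 38) × 24 + 17 = 45569.
Real time: 45569 / (24000/1001) = 45614569/24000 s.
Target frame: (45614569/24000) × (50) = 45614569/480 ≈ 95030.352 → 95030.
At 50 labels/s: frame 95030 → 00:31:40:30.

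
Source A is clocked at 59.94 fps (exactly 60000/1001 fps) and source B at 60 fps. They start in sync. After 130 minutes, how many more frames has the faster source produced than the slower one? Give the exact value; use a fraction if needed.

36000/77 frames

130 min = 7800 s.
A emits 60000/1001 × 7800 = 36000000/77 frames; B emits 60 × 7800 = 468000.
Difference = 36000/77 frames (≈ 467.5325); B is ahead of A.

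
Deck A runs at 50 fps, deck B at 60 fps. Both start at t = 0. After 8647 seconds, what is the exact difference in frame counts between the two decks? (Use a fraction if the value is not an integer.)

A emits 50 × 8647 = 432350 frames; B emits 60 × 8647 = 518820.
Difference = 86470 frames; B is ahead of A.

86470 frames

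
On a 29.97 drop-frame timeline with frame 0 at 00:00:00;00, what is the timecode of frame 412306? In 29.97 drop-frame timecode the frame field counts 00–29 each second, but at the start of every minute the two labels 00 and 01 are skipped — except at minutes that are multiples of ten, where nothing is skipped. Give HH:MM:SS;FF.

Ten DF minutes hold 17982 frames, so frame 412306 lies in block 22 (frames 395604–413585) with 16702 frames into that block.
The block's first minute is 1800 frames and the rest 1798 each; 16702 frames reaches minute 9, so 22 × 18 + 9 × 2 = 414 labels have been skipped so far.
Adding those back, label number 412306 + 414 = 412720 at 30 labels/s is 13757 s + 10 f = 3 h 49 min 17 s frame 10, i.e. 03:49:17;10.

03:49:17;10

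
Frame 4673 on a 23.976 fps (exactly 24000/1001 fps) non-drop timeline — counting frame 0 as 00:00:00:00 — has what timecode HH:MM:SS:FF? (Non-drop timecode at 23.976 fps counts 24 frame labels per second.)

00:03:14:17

4673 ÷ 24 = 194 full seconds, remainder 17 frames.
194 s = 0 h 3 min 14 s.
Timecode: 00:03:14:17.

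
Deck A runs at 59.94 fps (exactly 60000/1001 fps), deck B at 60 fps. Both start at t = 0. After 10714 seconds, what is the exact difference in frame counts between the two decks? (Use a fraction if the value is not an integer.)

58440/91 frames

A emits 60000/1001 × 10714 = 58440000/91 frames; B emits 60 × 10714 = 642840.
Difference = 58440/91 frames (≈ 642.1978); B is ahead of A.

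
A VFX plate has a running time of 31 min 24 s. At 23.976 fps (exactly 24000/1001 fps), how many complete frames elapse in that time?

45170 frames

31 min 24 s = 1884 s.
Frames = 1884 × 24000/1001 = 45216000/1001 ≈ 45170.8292.
Complete frames: 45170.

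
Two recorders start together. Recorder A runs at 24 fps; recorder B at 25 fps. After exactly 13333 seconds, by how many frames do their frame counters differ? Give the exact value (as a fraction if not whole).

A emits 24 × 13333 = 319992 frames; B emits 25 × 13333 = 333325.
Difference = 13333 frames; B is ahead of A.

13333 frames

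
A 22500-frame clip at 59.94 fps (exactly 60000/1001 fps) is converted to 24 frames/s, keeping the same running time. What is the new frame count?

Target frames = source frames × (target rate / source rate) = 22500 × (24)/(60000/1001) = 22500 × 1001/2500 = 9009.

9009 frames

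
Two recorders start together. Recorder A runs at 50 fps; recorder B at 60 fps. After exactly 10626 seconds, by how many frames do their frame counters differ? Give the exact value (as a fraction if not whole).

A emits 50 × 10626 = 531300 frames; B emits 60 × 10626 = 637560.
Difference = 106260 frames; B is ahead of A.

106260 frames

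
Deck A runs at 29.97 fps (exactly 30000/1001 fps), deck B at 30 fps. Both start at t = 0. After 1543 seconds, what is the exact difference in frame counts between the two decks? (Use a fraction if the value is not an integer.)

A emits 30000/1001 × 1543 = 46290000/1001 frames; B emits 30 × 1543 = 46290.
Difference = 46290/1001 frames (≈ 46.2438); B is ahead of A.

46290/1001 frames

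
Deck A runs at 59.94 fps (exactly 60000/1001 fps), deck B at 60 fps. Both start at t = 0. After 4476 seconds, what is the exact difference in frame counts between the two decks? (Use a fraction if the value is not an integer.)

A emits 60000/1001 × 4476 = 268560000/1001 frames; B emits 60 × 4476 = 268560.
Difference = 268560/1001 frames (≈ 268.2917); B is ahead of A.

268560/1001 frames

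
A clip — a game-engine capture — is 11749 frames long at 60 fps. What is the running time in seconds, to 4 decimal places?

Running time = 11749 × 1/60 = 11749/60 s ≈ 195.8167 s.

195.8167 seconds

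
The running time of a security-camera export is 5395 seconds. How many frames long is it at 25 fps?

134875 frames

Frames = 5395 × 25 = 134875.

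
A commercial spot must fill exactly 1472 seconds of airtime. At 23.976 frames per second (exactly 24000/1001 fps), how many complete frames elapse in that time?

Frames = 1472 × 24000/1001 = 35328000/1001 ≈ 35292.7073.
Complete frames: 35292.

35292 frames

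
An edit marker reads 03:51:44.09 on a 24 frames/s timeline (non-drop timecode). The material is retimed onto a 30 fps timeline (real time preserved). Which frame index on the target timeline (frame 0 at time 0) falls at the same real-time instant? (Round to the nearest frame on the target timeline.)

Source frame index: (3×3600 + 51×60 + 44) × 24 + 9 = 333705.
Real time: 333705 / (24) = 111235/8 s.
Target frame: (111235/8) × (30) = 1668525/4 ≈ 417131.250 → 417131.

frame 417131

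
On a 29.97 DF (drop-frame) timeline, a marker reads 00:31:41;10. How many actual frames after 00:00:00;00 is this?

56984

Complete 10-minute blocks: 3, each 17982 frames → 53946.
Remaining 1 whole minute in the current block: 1800 + 0 × 1798 = 1800 frames.
Within the current minute: 41 × 30 + 10 − 2 = 1238 (labels ;00/;01 skipped at this minute). Total = 53946 + 1800 + 1238 = 56984.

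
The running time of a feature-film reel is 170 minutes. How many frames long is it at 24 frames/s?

170 min = 10200 s.
Frames = 10200 × 24 = 244800.

244800 frames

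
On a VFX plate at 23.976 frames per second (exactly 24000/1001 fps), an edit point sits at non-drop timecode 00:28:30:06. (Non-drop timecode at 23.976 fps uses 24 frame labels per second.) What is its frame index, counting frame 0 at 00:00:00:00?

41046

Total seconds to the label: (0 × 3600 + 28 × 60 + 30) = 1710.
Frame index = 1710 × 24 + 6 = 41046.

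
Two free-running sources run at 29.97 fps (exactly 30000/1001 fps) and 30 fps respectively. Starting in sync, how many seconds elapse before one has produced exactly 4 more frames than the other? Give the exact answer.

2002/15 seconds

The gap grows by |30 − 30000/1001| = 30/1001 frames per second.
Time for a 4-frame gap: 4 ÷ (30/1001) = 2002/15 s.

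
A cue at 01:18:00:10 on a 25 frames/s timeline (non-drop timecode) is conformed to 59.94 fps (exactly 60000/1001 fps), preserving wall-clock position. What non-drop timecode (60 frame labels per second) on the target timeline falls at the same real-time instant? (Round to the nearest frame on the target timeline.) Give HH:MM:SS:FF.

Source frame index: (1×3600 + 18×60 + 0) × 25 + 10 = 117010.
Real time: 117010 / (25) = 23402/5 s.
Target frame: (23402/5) × (60000/1001) = 280824000/1001 ≈ 280543.457 → 280543.
At 60 labels/s: frame 280543 → 01:17:55:43.

01:17:55:43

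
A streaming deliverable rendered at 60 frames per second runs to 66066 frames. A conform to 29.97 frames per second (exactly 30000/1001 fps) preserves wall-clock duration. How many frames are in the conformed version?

33000 frames

Target frames = source frames × (target rate / source rate) = 66066 × (30000/1001)/(60) = 66066 × 500/1001 = 33000.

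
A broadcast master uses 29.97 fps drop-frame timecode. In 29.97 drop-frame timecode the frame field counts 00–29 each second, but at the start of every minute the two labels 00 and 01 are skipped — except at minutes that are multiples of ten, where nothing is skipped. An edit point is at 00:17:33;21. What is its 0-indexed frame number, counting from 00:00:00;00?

31579

As if non-drop at 30 labels/s: (0 × 3600 + 17 × 60 + 33) × 30 + 21 = 31611.
Minute boundaries passed: 17; those not divisible by 10: 17 − 1 = 16; dropped labels = 2 × 16 = 32.
Actual frame index = 31611 − 32 = 31579.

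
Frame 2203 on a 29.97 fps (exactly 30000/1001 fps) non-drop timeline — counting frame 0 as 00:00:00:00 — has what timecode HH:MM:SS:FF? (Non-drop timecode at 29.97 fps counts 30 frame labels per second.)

2203 ÷ 30 = 73 full seconds, remainder 13 frames.
73 s = 0 h 1 min 13 s.
Timecode: 00:01:13:13.

00:01:13:13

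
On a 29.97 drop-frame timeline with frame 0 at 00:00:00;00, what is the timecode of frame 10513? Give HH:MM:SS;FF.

Ten DF minutes hold 17982 frames, so frame 10513 lies in block 0 (frames 0–17981) with 10513 frames into that block.
The block's first minute is 1800 frames and the rest 1798 each; 10513 frames reaches minute 5, so 0 × 18 + 5 × 2 = 10 labels have been skipped so far.
Adding those back, label number 10513 + 10 = 10523 at 30 labels/s is 350 s + 23 f = 0 h 5 min 50 s frame 23, i.e. 00:05:50;23.

00:05:50;23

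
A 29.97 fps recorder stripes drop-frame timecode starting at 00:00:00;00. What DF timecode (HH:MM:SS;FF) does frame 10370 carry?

Each 10-minute DF block holds 10 × 60 × 30 − 9 × 2 = 17982 frames. 10370 ÷ 17982 → 0 full blocks, remainder 10370.
Within the partial block the first minute is 1800 frames and each further minute 1798, so 5 further minute boundaries passed. Total skipped labels = 18 × 0 + 2 × 5 = 10.
Non-drop label index = 10370 + 10 = 10380; at 30 labels/s that is 00:05:46:00, i.e. DF 00:05:46;00.

00:05:46;00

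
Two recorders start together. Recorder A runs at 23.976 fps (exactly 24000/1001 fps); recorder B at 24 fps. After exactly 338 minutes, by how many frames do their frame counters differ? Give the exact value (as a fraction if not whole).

338 min = 20280 s.
A emits 24000/1001 × 20280 = 37440000/77 frames; B emits 24 × 20280 = 486720.
Difference = 37440/77 frames (≈ 486.2338); B is ahead of A.

37440/77 frames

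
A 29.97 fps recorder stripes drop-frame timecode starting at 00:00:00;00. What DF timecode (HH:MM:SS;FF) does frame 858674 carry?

Each 10-minute DF block holds 10 × 60 × 30 − 9 × 2 = 17982 frames. 858674 ÷ 17982 → 47 full blocks, remainder 13520.
Within the partial block the first minute is 1800 frames and each further minute 1798, so 7 further minute boundaries passed. Total skipped labels = 18 × 47 + 2 × 7 = 860.
Non-drop label index = 858674 + 860 = 859534; at 30 labels/s that is 07:57:31:04, i.e. DF 07:57:31;04.

07:57:31;04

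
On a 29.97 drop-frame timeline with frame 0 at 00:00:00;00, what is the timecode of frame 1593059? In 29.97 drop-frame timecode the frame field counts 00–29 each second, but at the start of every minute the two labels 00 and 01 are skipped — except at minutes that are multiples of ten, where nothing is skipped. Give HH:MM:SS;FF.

Ten DF minutes hold 17982 frames, so frame 1593059 lies in block 88 (frames 1582416–1600397) with 10643 frames into that block.
The block's first minute is 1800 frames and the rest 1798 each; 10643 frames reaches minute 5, so 88 × 18 + 5 × 2 = 1594 labels have been skipped so far.
Adding those back, label number 1593059 + 1594 = 1594653 at 30 labels/s is 53155 s + 3 f = 14 h 45 min 55 s frame 3, i.e. 14:45:55;03.

14:45:55;03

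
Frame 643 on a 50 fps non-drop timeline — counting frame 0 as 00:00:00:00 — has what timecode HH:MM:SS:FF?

643 ÷ 50 = 12 full seconds, remainder 43 frames.
12 s = 0 h 0 min 12 s.
Timecode: 00:00:12:43.

00:00:12:43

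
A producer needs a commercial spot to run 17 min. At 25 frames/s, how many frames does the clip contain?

25500 frames

17 min = 1020 s.
Frames = 1020 × 25 = 25500.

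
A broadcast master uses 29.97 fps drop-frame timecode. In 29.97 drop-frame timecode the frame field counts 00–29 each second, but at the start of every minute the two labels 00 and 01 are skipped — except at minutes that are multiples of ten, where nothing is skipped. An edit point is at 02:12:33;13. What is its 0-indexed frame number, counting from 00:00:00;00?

Complete 10-minute blocks: 13, each 17982 frames → 233766.
Remaining 2 whole minutes in the current block: 1800 + 1 × 1798 = 3598 frames.
Within the current minute: 33 × 30 + 13 − 2 = 1001 (labels ;00/;01 skipped at this minute). Total = 233766 + 3598 + 1001 = 238365.

238365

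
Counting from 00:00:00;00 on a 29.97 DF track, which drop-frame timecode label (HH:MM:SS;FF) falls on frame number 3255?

00:01:48;17

Ten DF minutes hold 17982 frames, so frame 3255 lies in block 0 (frames 0–17981) with 3255 frames into that block.
The block's first minute is 1800 frames and the rest 1798 each; 3255 frames reaches minute 1, so 0 × 18 + 1 × 2 = 2 labels have been skipped so far.
Adding those back, label number 3255 + 2 = 3257 at 30 labels/s is 108 s + 17 f = 0 h 1 min 48 s frame 17, i.e. 00:01:48;17.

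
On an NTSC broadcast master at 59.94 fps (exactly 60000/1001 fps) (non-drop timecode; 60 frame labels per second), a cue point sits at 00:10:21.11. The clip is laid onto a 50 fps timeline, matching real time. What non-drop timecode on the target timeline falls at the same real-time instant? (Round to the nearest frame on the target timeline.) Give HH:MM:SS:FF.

00:10:21:40

Source frame index: (0×3600 + 10×60 + 21) × 60 + 11 = 37271.
Real time: 37271 / (60000/1001) = 37308271/60000 s.
Target frame: (37308271/60000) × (50) = 37308271/1200 ≈ 31090.226 → 31090.
At 50 labels/s: frame 31090 → 00:10:21:40.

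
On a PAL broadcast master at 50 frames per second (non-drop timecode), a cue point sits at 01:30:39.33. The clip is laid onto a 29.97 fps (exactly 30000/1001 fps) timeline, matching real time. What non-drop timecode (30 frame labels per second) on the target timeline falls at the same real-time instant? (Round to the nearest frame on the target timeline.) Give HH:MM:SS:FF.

01:30:34:07

Source frame index: (1×3600 + 30×60 + 39) × 50 + 33 = 271983.
Real time: 271983 / (50) = 271983/50 s.
Target frame: (271983/50) × (30000/1001) = 163189800/1001 ≈ 163026.773 → 163027.
At 30 labels/s: frame 163027 → 01:30:34:07.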